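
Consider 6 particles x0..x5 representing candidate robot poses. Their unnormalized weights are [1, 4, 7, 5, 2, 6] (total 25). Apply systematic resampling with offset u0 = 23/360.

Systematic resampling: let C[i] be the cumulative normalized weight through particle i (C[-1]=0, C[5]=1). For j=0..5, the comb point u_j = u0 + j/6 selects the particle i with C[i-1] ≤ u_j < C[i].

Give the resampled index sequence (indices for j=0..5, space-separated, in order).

1 2 2 3 4 5

C = [1/25, 1/5, 12/25, 17/25, 19/25, 1]
j=0: u_0=23/360 ∈ [1/25, 1/5) → index 1
j=1: u_1=83/360 ∈ [1/5, 12/25) → index 2
j=2: u_2=143/360 ∈ [1/5, 12/25) → index 2
j=3: u_3=203/360 ∈ [12/25, 17/25) → index 3
j=4: u_4=263/360 ∈ [17/25, 19/25) → index 4
j=5: u_5=323/360 ∈ [19/25, 1) → index 5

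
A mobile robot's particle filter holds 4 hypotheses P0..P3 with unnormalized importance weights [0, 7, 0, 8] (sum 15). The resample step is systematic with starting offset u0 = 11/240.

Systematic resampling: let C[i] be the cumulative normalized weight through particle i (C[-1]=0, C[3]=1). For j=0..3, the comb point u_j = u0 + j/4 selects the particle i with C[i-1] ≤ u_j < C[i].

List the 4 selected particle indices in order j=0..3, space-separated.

1 1 3 3

C = [0, 7/15, 7/15, 1]
j=0: u_0=11/240 ∈ [0, 7/15) → index 1
j=1: u_1=71/240 ∈ [0, 7/15) → index 1
j=2: u_2=131/240 ∈ [7/15, 1) → index 3
j=3: u_3=191/240 ∈ [7/15, 1) → index 3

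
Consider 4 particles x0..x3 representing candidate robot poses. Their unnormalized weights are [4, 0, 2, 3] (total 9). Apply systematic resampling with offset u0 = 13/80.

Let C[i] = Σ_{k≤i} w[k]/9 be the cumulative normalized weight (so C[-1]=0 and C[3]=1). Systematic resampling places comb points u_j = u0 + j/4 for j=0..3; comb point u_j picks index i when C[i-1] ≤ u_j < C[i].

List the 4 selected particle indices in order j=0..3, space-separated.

C = [4/9, 4/9, 2/3, 1]
j=0: u_0=13/80 ∈ [0, 4/9) → index 0
j=1: u_1=33/80 ∈ [0, 4/9) → index 0
j=2: u_2=53/80 ∈ [4/9, 2/3) → index 2
j=3: u_3=73/80 ∈ [2/3, 1) → index 3

0 0 2 3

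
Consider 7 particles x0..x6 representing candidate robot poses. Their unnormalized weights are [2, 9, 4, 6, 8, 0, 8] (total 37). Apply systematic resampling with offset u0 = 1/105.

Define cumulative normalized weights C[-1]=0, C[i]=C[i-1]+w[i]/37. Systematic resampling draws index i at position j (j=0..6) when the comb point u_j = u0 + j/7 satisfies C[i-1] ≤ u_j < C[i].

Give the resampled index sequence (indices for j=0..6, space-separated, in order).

0 1 1 3 4 4 6

C = [2/37, 11/37, 15/37, 21/37, 29/37, 29/37, 1]
j=0: u_0=1/105 ∈ [0, 2/37) → index 0
j=1: u_1=16/105 ∈ [2/37, 11/37) → index 1
j=2: u_2=31/105 ∈ [2/37, 11/37) → index 1
j=3: u_3=46/105 ∈ [15/37, 21/37) → index 3
j=4: u_4=61/105 ∈ [21/37, 29/37) → index 4
j=5: u_5=76/105 ∈ [21/37, 29/37) → index 4
j=6: u_6=13/15 ∈ [29/37, 1) → index 6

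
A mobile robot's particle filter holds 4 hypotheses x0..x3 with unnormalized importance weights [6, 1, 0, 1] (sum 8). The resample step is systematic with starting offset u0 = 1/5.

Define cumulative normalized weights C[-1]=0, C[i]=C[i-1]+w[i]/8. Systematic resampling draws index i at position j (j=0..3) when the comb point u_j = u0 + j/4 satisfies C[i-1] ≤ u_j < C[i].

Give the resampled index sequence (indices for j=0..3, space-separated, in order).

C = [3/4, 7/8, 7/8, 1]
j=0: u_0=1/5 ∈ [0, 3/4) → index 0
j=1: u_1=9/20 ∈ [0, 3/4) → index 0
j=2: u_2=7/10 ∈ [0, 3/4) → index 0
j=3: u_3=19/20 ∈ [7/8, 1) → index 3

0 0 0 3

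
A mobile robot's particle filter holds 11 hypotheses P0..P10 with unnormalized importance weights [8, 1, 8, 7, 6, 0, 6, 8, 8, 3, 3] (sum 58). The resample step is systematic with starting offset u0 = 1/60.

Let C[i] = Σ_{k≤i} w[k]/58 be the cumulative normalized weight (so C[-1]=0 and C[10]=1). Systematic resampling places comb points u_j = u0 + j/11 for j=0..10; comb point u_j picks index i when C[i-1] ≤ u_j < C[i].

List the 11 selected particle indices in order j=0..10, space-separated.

C = [4/29, 9/58, 17/58, 12/29, 15/29, 15/29, 18/29, 22/29, 26/29, 55/58, 1]
j=0: u_0=1/60 ∈ [0, 4/29) → index 0
j=1: u_1=71/660 ∈ [0, 4/29) → index 0
j=2: u_2=131/660 ∈ [9/58, 17/58) → index 2
j=3: u_3=191/660 ∈ [9/58, 17/58) → index 2
j=4: u_4=251/660 ∈ [17/58, 12/29) → index 3
j=5: u_5=311/660 ∈ [12/29, 15/29) → index 4
j=6: u_6=371/660 ∈ [15/29, 18/29) → index 6
j=7: u_7=431/660 ∈ [18/29, 22/29) → index 7
j=8: u_8=491/660 ∈ [18/29, 22/29) → index 7
j=9: u_9=551/660 ∈ [22/29, 26/29) → index 8
j=10: u_10=611/660 ∈ [26/29, 55/58) → index 9

0 0 2 2 3 4 6 7 7 8 9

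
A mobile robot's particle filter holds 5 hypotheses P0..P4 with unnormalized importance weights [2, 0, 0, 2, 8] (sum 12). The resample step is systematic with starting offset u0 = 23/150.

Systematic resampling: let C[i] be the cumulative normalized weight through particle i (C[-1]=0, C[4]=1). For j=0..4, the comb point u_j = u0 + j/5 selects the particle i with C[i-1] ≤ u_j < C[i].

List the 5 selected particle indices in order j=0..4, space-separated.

0 4 4 4 4

C = [1/6, 1/6, 1/6, 1/3, 1]
j=0: u_0=23/150 ∈ [0, 1/6) → index 0
j=1: u_1=53/150 ∈ [1/3, 1) → index 4
j=2: u_2=83/150 ∈ [1/3, 1) → index 4
j=3: u_3=113/150 ∈ [1/3, 1) → index 4
j=4: u_4=143/150 ∈ [1/3, 1) → index 4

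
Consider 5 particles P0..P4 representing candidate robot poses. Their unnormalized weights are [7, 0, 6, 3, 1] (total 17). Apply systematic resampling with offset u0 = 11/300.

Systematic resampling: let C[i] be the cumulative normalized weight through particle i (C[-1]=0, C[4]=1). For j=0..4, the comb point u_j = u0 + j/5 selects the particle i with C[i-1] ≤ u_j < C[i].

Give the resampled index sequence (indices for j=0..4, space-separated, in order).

0 0 2 2 3

C = [7/17, 7/17, 13/17, 16/17, 1]
j=0: u_0=11/300 ∈ [0, 7/17) → index 0
j=1: u_1=71/300 ∈ [0, 7/17) → index 0
j=2: u_2=131/300 ∈ [7/17, 13/17) → index 2
j=3: u_3=191/300 ∈ [7/17, 13/17) → index 2
j=4: u_4=251/300 ∈ [13/17, 16/17) → index 3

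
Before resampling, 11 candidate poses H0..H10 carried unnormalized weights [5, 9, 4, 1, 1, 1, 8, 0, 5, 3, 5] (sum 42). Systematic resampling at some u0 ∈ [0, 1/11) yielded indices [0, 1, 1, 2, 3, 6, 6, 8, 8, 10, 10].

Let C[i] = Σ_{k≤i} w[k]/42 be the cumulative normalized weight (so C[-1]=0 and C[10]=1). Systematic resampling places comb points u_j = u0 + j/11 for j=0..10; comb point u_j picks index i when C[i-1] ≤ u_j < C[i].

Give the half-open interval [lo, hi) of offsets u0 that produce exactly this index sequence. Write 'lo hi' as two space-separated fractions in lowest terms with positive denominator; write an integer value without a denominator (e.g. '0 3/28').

5/77 19/231

C = [5/42, 1/3, 3/7, 19/42, 10/21, 1/2, 29/42, 29/42, 17/21, 37/42, 1]
j=0 picked index 0: u0 ∈ [0, 5/42)
j=1 picked index 1: u0 ∈ [13/462, 8/33)
j=2 picked index 1: u0 ∈ [-29/462, 5/33)
j=3 picked index 2: u0 ∈ [2/33, 12/77)
j=4 picked index 3: u0 ∈ [5/77, 41/462)
j=5 picked index 6: u0 ∈ [1/22, 109/462)
j=6 picked index 6: u0 ∈ [-1/22, 67/462)
j=7 picked index 8: u0 ∈ [25/462, 40/231)
j=8 picked index 8: u0 ∈ [-17/462, 19/231)
j=9 picked index 10: u0 ∈ [29/462, 2/11)
j=10 picked index 10: u0 ∈ [-13/462, 1/11)
intersection: [5/77, 19/231)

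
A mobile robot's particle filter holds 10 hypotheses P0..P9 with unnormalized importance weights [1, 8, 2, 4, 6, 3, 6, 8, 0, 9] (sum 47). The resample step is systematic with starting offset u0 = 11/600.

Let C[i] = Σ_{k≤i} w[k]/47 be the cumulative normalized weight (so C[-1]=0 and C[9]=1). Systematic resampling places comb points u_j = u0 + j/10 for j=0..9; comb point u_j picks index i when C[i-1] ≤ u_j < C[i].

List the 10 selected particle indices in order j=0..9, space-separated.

0 1 2 3 4 6 6 7 9 9

C = [1/47, 9/47, 11/47, 15/47, 21/47, 24/47, 30/47, 38/47, 38/47, 1]
j=0: u_0=11/600 ∈ [0, 1/47) → index 0
j=1: u_1=71/600 ∈ [1/47, 9/47) → index 1
j=2: u_2=131/600 ∈ [9/47, 11/47) → index 2
j=3: u_3=191/600 ∈ [11/47, 15/47) → index 3
j=4: u_4=251/600 ∈ [15/47, 21/47) → index 4
j=5: u_5=311/600 ∈ [24/47, 30/47) → index 6
j=6: u_6=371/600 ∈ [24/47, 30/47) → index 6
j=7: u_7=431/600 ∈ [30/47, 38/47) → index 7
j=8: u_8=491/600 ∈ [38/47, 1) → index 9
j=9: u_9=551/600 ∈ [38/47, 1) → index 9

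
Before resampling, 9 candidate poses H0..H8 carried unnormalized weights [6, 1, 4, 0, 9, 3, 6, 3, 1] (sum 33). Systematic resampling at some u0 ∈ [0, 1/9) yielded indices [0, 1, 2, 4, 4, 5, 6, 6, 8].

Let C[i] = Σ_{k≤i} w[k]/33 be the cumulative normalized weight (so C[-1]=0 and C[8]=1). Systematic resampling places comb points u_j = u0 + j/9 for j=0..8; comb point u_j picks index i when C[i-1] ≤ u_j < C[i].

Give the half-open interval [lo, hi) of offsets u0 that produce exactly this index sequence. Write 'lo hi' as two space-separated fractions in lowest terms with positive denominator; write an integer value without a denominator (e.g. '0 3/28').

8/99 10/99

C = [2/11, 7/33, 1/3, 1/3, 20/33, 23/33, 29/33, 32/33, 1]
j=0 picked index 0: u0 ∈ [0, 2/11)
j=1 picked index 1: u0 ∈ [7/99, 10/99)
j=2 picked index 2: u0 ∈ [-1/99, 1/9)
j=3 picked index 4: u0 ∈ [0, 3/11)
j=4 picked index 4: u0 ∈ [-1/9, 16/99)
j=5 picked index 5: u0 ∈ [5/99, 14/99)
j=6 picked index 6: u0 ∈ [1/33, 7/33)
j=7 picked index 6: u0 ∈ [-8/99, 10/99)
j=8 picked index 8: u0 ∈ [8/99, 1/9)
intersection: [8/99, 10/99)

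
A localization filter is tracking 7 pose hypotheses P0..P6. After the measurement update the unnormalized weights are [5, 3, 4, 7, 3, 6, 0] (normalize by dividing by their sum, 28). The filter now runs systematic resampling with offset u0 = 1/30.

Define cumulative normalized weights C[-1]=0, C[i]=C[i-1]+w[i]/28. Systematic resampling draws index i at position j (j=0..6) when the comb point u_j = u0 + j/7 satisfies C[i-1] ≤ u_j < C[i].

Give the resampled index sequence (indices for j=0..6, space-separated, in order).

C = [5/28, 2/7, 3/7, 19/28, 11/14, 1, 1]
j=0: u_0=1/30 ∈ [0, 5/28) → index 0
j=1: u_1=37/210 ∈ [0, 5/28) → index 0
j=2: u_2=67/210 ∈ [2/7, 3/7) → index 2
j=3: u_3=97/210 ∈ [3/7, 19/28) → index 3
j=4: u_4=127/210 ∈ [3/7, 19/28) → index 3
j=5: u_5=157/210 ∈ [19/28, 11/14) → index 4
j=6: u_6=187/210 ∈ [11/14, 1) → index 5

0 0 2 3 3 4 5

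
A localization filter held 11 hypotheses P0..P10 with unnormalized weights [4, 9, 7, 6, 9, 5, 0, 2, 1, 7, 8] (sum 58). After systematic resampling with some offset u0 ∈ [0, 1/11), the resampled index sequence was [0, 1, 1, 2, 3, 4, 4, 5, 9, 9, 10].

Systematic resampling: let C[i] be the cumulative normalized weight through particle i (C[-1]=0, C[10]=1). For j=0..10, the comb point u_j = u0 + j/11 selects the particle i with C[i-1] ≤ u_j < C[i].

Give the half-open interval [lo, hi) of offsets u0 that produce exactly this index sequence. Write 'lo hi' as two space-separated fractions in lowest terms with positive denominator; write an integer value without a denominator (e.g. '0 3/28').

9/638 27/638

C = [2/29, 13/58, 10/29, 13/29, 35/58, 20/29, 20/29, 21/29, 43/58, 25/29, 1]
j=0 picked index 0: u0 ∈ [0, 2/29)
j=1 picked index 1: u0 ∈ [-7/319, 85/638)
j=2 picked index 1: u0 ∈ [-36/319, 27/638)
j=3 picked index 2: u0 ∈ [-31/638, 23/319)
j=4 picked index 3: u0 ∈ [-6/319, 27/319)
j=5 picked index 4: u0 ∈ [-2/319, 95/638)
j=6 picked index 4: u0 ∈ [-31/319, 37/638)
j=7 picked index 5: u0 ∈ [-21/638, 17/319)
j=8 picked index 9: u0 ∈ [9/638, 43/319)
j=9 picked index 9: u0 ∈ [-49/638, 14/319)
j=10 picked index 10: u0 ∈ [-15/319, 1/11)
intersection: [9/638, 27/638)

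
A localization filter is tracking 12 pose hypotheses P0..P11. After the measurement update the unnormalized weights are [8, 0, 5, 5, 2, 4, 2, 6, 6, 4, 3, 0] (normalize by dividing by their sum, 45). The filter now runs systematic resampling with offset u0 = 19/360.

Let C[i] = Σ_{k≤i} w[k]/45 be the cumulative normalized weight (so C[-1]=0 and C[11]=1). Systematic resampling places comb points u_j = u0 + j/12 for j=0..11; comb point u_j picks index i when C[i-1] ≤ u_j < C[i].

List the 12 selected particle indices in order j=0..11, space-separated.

C = [8/45, 8/45, 13/45, 2/5, 4/9, 8/15, 26/45, 32/45, 38/45, 14/15, 1, 1]
j=0: u_0=19/360 ∈ [0, 8/45) → index 0
j=1: u_1=49/360 ∈ [0, 8/45) → index 0
j=2: u_2=79/360 ∈ [8/45, 13/45) → index 2
j=3: u_3=109/360 ∈ [13/45, 2/5) → index 3
j=4: u_4=139/360 ∈ [13/45, 2/5) → index 3
j=5: u_5=169/360 ∈ [4/9, 8/15) → index 5
j=6: u_6=199/360 ∈ [8/15, 26/45) → index 6
j=7: u_7=229/360 ∈ [26/45, 32/45) → index 7
j=8: u_8=259/360 ∈ [32/45, 38/45) → index 8
j=9: u_9=289/360 ∈ [32/45, 38/45) → index 8
j=10: u_10=319/360 ∈ [38/45, 14/15) → index 9
j=11: u_11=349/360 ∈ [14/15, 1) → index 10

0 0 2 3 3 5 6 7 8 8 9 10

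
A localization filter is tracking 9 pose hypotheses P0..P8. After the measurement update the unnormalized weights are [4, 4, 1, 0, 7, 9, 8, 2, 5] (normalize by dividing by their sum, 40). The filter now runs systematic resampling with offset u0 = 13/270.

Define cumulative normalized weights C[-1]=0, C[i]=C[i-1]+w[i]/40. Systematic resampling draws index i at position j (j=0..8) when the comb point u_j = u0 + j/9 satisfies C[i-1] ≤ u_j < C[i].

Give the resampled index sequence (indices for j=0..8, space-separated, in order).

0 1 4 4 5 5 6 7 8

C = [1/10, 1/5, 9/40, 9/40, 2/5, 5/8, 33/40, 7/8, 1]
j=0: u_0=13/270 ∈ [0, 1/10) → index 0
j=1: u_1=43/270 ∈ [1/10, 1/5) → index 1
j=2: u_2=73/270 ∈ [9/40, 2/5) → index 4
j=3: u_3=103/270 ∈ [9/40, 2/5) → index 4
j=4: u_4=133/270 ∈ [2/5, 5/8) → index 5
j=5: u_5=163/270 ∈ [2/5, 5/8) → index 5
j=6: u_6=193/270 ∈ [5/8, 33/40) → index 6
j=7: u_7=223/270 ∈ [33/40, 7/8) → index 7
j=8: u_8=253/270 ∈ [7/8, 1) → index 8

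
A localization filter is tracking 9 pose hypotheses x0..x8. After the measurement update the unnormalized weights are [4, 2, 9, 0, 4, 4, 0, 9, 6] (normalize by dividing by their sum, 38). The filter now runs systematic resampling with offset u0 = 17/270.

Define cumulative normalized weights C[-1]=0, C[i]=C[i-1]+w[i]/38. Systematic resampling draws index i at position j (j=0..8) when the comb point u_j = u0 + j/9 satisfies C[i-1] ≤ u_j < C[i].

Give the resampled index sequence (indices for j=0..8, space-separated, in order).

0 2 2 4 5 7 7 7 8

C = [2/19, 3/19, 15/38, 15/38, 1/2, 23/38, 23/38, 16/19, 1]
j=0: u_0=17/270 ∈ [0, 2/19) → index 0
j=1: u_1=47/270 ∈ [3/19, 15/38) → index 2
j=2: u_2=77/270 ∈ [3/19, 15/38) → index 2
j=3: u_3=107/270 ∈ [15/38, 1/2) → index 4
j=4: u_4=137/270 ∈ [1/2, 23/38) → index 5
j=5: u_5=167/270 ∈ [23/38, 16/19) → index 7
j=6: u_6=197/270 ∈ [23/38, 16/19) → index 7
j=7: u_7=227/270 ∈ [23/38, 16/19) → index 7
j=8: u_8=257/270 ∈ [16/19, 1) → index 8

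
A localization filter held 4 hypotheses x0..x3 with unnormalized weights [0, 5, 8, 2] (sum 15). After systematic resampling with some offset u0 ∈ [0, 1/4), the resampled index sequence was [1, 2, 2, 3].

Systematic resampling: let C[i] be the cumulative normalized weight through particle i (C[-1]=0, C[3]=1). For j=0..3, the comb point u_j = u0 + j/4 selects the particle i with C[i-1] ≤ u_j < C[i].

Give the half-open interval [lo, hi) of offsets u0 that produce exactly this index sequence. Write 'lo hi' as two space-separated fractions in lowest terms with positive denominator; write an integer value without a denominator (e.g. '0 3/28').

C = [0, 1/3, 13/15, 1]
j=0 picked index 1: u0 ∈ [0, 1/3)
j=1 picked index 2: u0 ∈ [1/12, 37/60)
j=2 picked index 2: u0 ∈ [-1/6, 11/30)
j=3 picked index 3: u0 ∈ [7/60, 1/4)
intersection: [7/60, 1/4)

7/60 1/4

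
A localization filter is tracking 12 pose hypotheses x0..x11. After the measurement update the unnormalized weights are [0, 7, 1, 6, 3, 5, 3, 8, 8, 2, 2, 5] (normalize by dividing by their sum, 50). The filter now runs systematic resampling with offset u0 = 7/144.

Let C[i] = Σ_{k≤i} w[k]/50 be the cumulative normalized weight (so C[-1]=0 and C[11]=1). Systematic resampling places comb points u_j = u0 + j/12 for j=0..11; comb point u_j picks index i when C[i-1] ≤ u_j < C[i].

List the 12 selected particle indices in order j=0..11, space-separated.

1 1 3 4 5 6 7 7 8 8 10 11

C = [0, 7/50, 4/25, 7/25, 17/50, 11/25, 1/2, 33/50, 41/50, 43/50, 9/10, 1]
j=0: u_0=7/144 ∈ [0, 7/50) → index 1
j=1: u_1=19/144 ∈ [0, 7/50) → index 1
j=2: u_2=31/144 ∈ [4/25, 7/25) → index 3
j=3: u_3=43/144 ∈ [7/25, 17/50) → index 4
j=4: u_4=55/144 ∈ [17/50, 11/25) → index 5
j=5: u_5=67/144 ∈ [11/25, 1/2) → index 6
j=6: u_6=79/144 ∈ [1/2, 33/50) → index 7
j=7: u_7=91/144 ∈ [1/2, 33/50) → index 7
j=8: u_8=103/144 ∈ [33/50, 41/50) → index 8
j=9: u_9=115/144 ∈ [33/50, 41/50) → index 8
j=10: u_10=127/144 ∈ [43/50, 9/10) → index 10
j=11: u_11=139/144 ∈ [9/10, 1) → index 11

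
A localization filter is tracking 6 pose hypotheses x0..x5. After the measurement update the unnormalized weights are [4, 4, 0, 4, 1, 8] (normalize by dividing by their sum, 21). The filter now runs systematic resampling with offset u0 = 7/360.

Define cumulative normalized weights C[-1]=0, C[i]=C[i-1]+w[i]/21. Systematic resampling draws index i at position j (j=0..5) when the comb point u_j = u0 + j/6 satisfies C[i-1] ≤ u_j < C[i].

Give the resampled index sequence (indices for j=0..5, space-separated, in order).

C = [4/21, 8/21, 8/21, 4/7, 13/21, 1]
j=0: u_0=7/360 ∈ [0, 4/21) → index 0
j=1: u_1=67/360 ∈ [0, 4/21) → index 0
j=2: u_2=127/360 ∈ [4/21, 8/21) → index 1
j=3: u_3=187/360 ∈ [8/21, 4/7) → index 3
j=4: u_4=247/360 ∈ [13/21, 1) → index 5
j=5: u_5=307/360 ∈ [13/21, 1) → index 5

0 0 1 3 5 5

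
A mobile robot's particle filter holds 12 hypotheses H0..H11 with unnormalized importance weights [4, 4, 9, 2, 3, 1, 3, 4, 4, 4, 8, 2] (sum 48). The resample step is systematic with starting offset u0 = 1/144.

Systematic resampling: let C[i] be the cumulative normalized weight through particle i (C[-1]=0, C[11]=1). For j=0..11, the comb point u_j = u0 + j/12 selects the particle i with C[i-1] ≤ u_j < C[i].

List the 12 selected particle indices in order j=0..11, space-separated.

0 1 2 2 2 4 6 7 8 9 10 10

C = [1/12, 1/6, 17/48, 19/48, 11/24, 23/48, 13/24, 5/8, 17/24, 19/24, 23/24, 1]
j=0: u_0=1/144 ∈ [0, 1/12) → index 0
j=1: u_1=13/144 ∈ [1/12, 1/6) → index 1
j=2: u_2=25/144 ∈ [1/6, 17/48) → index 2
j=3: u_3=37/144 ∈ [1/6, 17/48) → index 2
j=4: u_4=49/144 ∈ [1/6, 17/48) → index 2
j=5: u_5=61/144 ∈ [19/48, 11/24) → index 4
j=6: u_6=73/144 ∈ [23/48, 13/24) → index 6
j=7: u_7=85/144 ∈ [13/24, 5/8) → index 7
j=8: u_8=97/144 ∈ [5/8, 17/24) → index 8
j=9: u_9=109/144 ∈ [17/24, 19/24) → index 9
j=10: u_10=121/144 ∈ [19/24, 23/24) → index 10
j=11: u_11=133/144 ∈ [19/24, 23/24) → index 10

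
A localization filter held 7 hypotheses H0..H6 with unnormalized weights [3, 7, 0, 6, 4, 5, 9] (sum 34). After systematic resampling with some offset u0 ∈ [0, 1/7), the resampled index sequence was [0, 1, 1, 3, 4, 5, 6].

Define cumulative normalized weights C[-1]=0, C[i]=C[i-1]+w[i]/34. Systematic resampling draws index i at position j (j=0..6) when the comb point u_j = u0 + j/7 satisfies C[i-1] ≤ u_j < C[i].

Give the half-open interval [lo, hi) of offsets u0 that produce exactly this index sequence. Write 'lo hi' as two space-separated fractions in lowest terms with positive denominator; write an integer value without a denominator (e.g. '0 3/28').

C = [3/34, 5/17, 5/17, 8/17, 10/17, 25/34, 1]
j=0 picked index 0: u0 ∈ [0, 3/34)
j=1 picked index 1: u0 ∈ [-13/238, 18/119)
j=2 picked index 1: u0 ∈ [-47/238, 1/119)
j=3 picked index 3: u0 ∈ [-16/119, 5/119)
j=4 picked index 4: u0 ∈ [-12/119, 2/119)
j=5 picked index 5: u0 ∈ [-15/119, 5/238)
j=6 picked index 6: u0 ∈ [-29/238, 1/7)
intersection: [0, 1/119)

0 1/119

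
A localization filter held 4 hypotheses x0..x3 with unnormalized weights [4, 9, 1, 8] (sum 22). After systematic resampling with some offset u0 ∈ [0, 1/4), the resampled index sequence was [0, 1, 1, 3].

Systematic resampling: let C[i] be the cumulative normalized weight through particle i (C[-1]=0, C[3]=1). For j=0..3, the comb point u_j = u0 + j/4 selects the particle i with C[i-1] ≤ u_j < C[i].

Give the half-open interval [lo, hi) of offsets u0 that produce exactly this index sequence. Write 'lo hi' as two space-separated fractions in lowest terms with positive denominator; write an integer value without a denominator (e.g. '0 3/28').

0 1/11

C = [2/11, 13/22, 7/11, 1]
j=0 picked index 0: u0 ∈ [0, 2/11)
j=1 picked index 1: u0 ∈ [-3/44, 15/44)
j=2 picked index 1: u0 ∈ [-7/22, 1/11)
j=3 picked index 3: u0 ∈ [-5/44, 1/4)
intersection: [0, 1/11)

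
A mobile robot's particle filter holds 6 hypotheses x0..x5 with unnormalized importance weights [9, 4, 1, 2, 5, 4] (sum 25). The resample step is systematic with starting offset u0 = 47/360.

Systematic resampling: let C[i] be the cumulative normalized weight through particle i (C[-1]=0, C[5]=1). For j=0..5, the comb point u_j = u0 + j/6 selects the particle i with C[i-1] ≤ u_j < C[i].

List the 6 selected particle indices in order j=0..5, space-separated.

C = [9/25, 13/25, 14/25, 16/25, 21/25, 1]
j=0: u_0=47/360 ∈ [0, 9/25) → index 0
j=1: u_1=107/360 ∈ [0, 9/25) → index 0
j=2: u_2=167/360 ∈ [9/25, 13/25) → index 1
j=3: u_3=227/360 ∈ [14/25, 16/25) → index 3
j=4: u_4=287/360 ∈ [16/25, 21/25) → index 4
j=5: u_5=347/360 ∈ [21/25, 1) → index 5

0 0 1 3 4 5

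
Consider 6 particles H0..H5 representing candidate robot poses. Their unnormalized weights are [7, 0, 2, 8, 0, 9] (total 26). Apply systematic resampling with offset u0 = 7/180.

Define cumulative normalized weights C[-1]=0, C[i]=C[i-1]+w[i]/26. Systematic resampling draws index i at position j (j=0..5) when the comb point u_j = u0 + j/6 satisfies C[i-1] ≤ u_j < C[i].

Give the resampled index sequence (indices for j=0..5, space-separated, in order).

0 0 3 3 5 5

C = [7/26, 7/26, 9/26, 17/26, 17/26, 1]
j=0: u_0=7/180 ∈ [0, 7/26) → index 0
j=1: u_1=37/180 ∈ [0, 7/26) → index 0
j=2: u_2=67/180 ∈ [9/26, 17/26) → index 3
j=3: u_3=97/180 ∈ [9/26, 17/26) → index 3
j=4: u_4=127/180 ∈ [17/26, 1) → index 5
j=5: u_5=157/180 ∈ [17/26, 1) → index 5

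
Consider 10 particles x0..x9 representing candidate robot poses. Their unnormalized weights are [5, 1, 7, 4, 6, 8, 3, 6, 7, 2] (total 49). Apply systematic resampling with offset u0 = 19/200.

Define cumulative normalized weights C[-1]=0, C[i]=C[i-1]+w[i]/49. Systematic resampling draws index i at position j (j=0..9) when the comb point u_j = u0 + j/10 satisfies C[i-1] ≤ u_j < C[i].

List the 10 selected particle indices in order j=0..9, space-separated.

C = [5/49, 6/49, 13/49, 17/49, 23/49, 31/49, 34/49, 40/49, 47/49, 1]
j=0: u_0=19/200 ∈ [0, 5/49) → index 0
j=1: u_1=39/200 ∈ [6/49, 13/49) → index 2
j=2: u_2=59/200 ∈ [13/49, 17/49) → index 3
j=3: u_3=79/200 ∈ [17/49, 23/49) → index 4
j=4: u_4=99/200 ∈ [23/49, 31/49) → index 5
j=5: u_5=119/200 ∈ [23/49, 31/49) → index 5
j=6: u_6=139/200 ∈ [34/49, 40/49) → index 7
j=7: u_7=159/200 ∈ [34/49, 40/49) → index 7
j=8: u_8=179/200 ∈ [40/49, 47/49) → index 8
j=9: u_9=199/200 ∈ [47/49, 1) → index 9

0 2 3 4 5 5 7 7 8 9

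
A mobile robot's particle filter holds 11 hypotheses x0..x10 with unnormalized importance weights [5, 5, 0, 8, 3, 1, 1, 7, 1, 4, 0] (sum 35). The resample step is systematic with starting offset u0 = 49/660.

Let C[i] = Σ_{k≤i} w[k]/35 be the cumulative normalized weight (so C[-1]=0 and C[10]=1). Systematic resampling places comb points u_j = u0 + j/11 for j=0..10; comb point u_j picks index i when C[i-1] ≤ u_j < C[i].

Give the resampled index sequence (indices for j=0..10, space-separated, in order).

C = [1/7, 2/7, 2/7, 18/35, 3/5, 22/35, 23/35, 6/7, 31/35, 1, 1]
j=0: u_0=49/660 ∈ [0, 1/7) → index 0
j=1: u_1=109/660 ∈ [1/7, 2/7) → index 1
j=2: u_2=169/660 ∈ [1/7, 2/7) → index 1
j=3: u_3=229/660 ∈ [2/7, 18/35) → index 3
j=4: u_4=289/660 ∈ [2/7, 18/35) → index 3
j=5: u_5=349/660 ∈ [18/35, 3/5) → index 4
j=6: u_6=409/660 ∈ [3/5, 22/35) → index 5
j=7: u_7=469/660 ∈ [23/35, 6/7) → index 7
j=8: u_8=529/660 ∈ [23/35, 6/7) → index 7
j=9: u_9=589/660 ∈ [31/35, 1) → index 9
j=10: u_10=59/60 ∈ [31/35, 1) → index 9

0 1 1 3 3 4 5 7 7 9 9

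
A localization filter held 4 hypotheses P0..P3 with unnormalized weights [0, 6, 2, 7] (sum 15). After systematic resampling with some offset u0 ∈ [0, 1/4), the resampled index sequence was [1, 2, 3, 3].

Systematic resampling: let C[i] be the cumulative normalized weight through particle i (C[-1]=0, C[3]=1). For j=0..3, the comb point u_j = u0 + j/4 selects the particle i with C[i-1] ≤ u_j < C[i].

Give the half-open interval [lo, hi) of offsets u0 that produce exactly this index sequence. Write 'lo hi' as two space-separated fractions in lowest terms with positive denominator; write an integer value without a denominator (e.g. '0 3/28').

3/20 1/4

C = [0, 2/5, 8/15, 1]
j=0 picked index 1: u0 ∈ [0, 2/5)
j=1 picked index 2: u0 ∈ [3/20, 17/60)
j=2 picked index 3: u0 ∈ [1/30, 1/2)
j=3 picked index 3: u0 ∈ [-13/60, 1/4)
intersection: [3/20, 1/4)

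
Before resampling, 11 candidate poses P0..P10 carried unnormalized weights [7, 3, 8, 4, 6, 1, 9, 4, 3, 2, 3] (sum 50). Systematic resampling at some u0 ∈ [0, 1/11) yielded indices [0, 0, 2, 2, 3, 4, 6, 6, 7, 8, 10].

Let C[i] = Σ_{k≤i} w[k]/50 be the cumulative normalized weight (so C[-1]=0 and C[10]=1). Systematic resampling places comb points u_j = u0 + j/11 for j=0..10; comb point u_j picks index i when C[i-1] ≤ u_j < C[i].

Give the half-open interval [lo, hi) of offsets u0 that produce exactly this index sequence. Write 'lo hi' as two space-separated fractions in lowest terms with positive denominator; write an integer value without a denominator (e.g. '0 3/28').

C = [7/50, 1/5, 9/25, 11/25, 14/25, 29/50, 19/25, 21/25, 9/10, 47/50, 1]
j=0 picked index 0: u0 ∈ [0, 7/50)
j=1 picked index 0: u0 ∈ [-1/11, 27/550)
j=2 picked index 2: u0 ∈ [1/55, 49/275)
j=3 picked index 2: u0 ∈ [-4/55, 24/275)
j=4 picked index 3: u0 ∈ [-1/275, 21/275)
j=5 picked index 4: u0 ∈ [-4/275, 29/275)
j=6 picked index 6: u0 ∈ [19/550, 59/275)
j=7 picked index 6: u0 ∈ [-31/550, 34/275)
j=8 picked index 7: u0 ∈ [9/275, 31/275)
j=9 picked index 8: u0 ∈ [6/275, 9/110)
j=10 picked index 10: u0 ∈ [17/550, 1/11)
intersection: [19/550, 27/550)

19/550 27/550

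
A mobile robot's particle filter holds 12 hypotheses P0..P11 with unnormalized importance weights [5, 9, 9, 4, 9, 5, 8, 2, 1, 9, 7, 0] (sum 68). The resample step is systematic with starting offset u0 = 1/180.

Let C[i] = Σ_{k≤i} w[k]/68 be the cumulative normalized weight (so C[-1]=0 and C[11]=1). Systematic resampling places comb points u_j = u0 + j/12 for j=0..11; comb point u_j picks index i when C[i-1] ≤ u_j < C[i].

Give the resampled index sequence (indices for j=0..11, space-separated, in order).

0 1 1 2 3 4 4 5 6 8 9 10

C = [5/68, 7/34, 23/68, 27/68, 9/17, 41/68, 49/68, 3/4, 13/17, 61/68, 1, 1]
j=0: u_0=1/180 ∈ [0, 5/68) → index 0
j=1: u_1=4/45 ∈ [5/68, 7/34) → index 1
j=2: u_2=31/180 ∈ [5/68, 7/34) → index 1
j=3: u_3=23/90 ∈ [7/34, 23/68) → index 2
j=4: u_4=61/180 ∈ [23/68, 27/68) → index 3
j=5: u_5=19/45 ∈ [27/68, 9/17) → index 4
j=6: u_6=91/180 ∈ [27/68, 9/17) → index 4
j=7: u_7=53/90 ∈ [9/17, 41/68) → index 5
j=8: u_8=121/180 ∈ [41/68, 49/68) → index 6
j=9: u_9=34/45 ∈ [3/4, 13/17) → index 8
j=10: u_10=151/180 ∈ [13/17, 61/68) → index 9
j=11: u_11=83/90 ∈ [61/68, 1) → index 10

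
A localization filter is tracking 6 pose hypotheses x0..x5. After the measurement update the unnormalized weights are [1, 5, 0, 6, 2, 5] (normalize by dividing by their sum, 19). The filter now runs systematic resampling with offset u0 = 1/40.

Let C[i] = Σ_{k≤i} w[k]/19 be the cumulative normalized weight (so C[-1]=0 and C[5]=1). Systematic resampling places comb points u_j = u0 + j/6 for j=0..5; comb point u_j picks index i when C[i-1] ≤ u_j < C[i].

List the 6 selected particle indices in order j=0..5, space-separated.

C = [1/19, 6/19, 6/19, 12/19, 14/19, 1]
j=0: u_0=1/40 ∈ [0, 1/19) → index 0
j=1: u_1=23/120 ∈ [1/19, 6/19) → index 1
j=2: u_2=43/120 ∈ [6/19, 12/19) → index 3
j=3: u_3=21/40 ∈ [6/19, 12/19) → index 3
j=4: u_4=83/120 ∈ [12/19, 14/19) → index 4
j=5: u_5=103/120 ∈ [14/19, 1) → index 5

0 1 3 3 4 5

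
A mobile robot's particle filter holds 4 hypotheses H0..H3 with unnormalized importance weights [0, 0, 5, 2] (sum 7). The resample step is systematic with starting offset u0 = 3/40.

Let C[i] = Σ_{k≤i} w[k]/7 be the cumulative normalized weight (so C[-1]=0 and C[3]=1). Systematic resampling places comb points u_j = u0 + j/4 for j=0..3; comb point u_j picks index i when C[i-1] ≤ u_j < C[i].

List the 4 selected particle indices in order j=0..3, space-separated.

2 2 2 3

C = [0, 0, 5/7, 1]
j=0: u_0=3/40 ∈ [0, 5/7) → index 2
j=1: u_1=13/40 ∈ [0, 5/7) → index 2
j=2: u_2=23/40 ∈ [0, 5/7) → index 2
j=3: u_3=33/40 ∈ [5/7, 1) → index 3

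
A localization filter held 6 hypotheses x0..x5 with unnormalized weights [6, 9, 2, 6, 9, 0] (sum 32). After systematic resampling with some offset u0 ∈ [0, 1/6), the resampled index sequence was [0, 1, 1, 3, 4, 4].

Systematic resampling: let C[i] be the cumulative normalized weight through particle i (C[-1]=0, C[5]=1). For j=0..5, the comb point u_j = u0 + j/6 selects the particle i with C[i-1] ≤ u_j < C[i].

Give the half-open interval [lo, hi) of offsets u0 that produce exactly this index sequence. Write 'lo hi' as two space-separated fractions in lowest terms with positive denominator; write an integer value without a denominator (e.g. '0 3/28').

C = [3/16, 15/32, 17/32, 23/32, 1, 1]
j=0 picked index 0: u0 ∈ [0, 3/16)
j=1 picked index 1: u0 ∈ [1/48, 29/96)
j=2 picked index 1: u0 ∈ [-7/48, 13/96)
j=3 picked index 3: u0 ∈ [1/32, 7/32)
j=4 picked index 4: u0 ∈ [5/96, 1/3)
j=5 picked index 4: u0 ∈ [-11/96, 1/6)
intersection: [5/96, 13/96)

5/96 13/96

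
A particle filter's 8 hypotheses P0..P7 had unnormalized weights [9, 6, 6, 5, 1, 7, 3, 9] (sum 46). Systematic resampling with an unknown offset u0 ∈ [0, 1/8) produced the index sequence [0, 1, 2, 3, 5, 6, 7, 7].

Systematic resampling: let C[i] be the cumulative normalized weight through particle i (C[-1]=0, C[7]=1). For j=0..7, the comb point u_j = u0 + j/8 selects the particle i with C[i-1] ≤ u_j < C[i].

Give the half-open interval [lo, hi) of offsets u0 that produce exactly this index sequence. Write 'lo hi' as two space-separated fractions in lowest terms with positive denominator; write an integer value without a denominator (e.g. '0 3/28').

21/184 1/8

C = [9/46, 15/46, 21/46, 13/23, 27/46, 17/23, 37/46, 1]
j=0 picked index 0: u0 ∈ [0, 9/46)
j=1 picked index 1: u0 ∈ [13/184, 37/184)
j=2 picked index 2: u0 ∈ [7/92, 19/92)
j=3 picked index 3: u0 ∈ [15/184, 35/184)
j=4 picked index 5: u0 ∈ [2/23, 11/46)
j=5 picked index 6: u0 ∈ [21/184, 33/184)
j=6 picked index 7: u0 ∈ [5/92, 1/4)
j=7 picked index 7: u0 ∈ [-13/184, 1/8)
intersection: [21/184, 1/8)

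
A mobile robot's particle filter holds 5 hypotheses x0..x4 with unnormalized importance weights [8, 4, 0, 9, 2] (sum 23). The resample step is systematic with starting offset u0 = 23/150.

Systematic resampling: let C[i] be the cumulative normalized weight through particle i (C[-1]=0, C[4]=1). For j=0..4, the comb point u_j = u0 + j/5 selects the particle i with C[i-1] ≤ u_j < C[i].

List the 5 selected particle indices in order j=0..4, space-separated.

0 1 3 3 4

C = [8/23, 12/23, 12/23, 21/23, 1]
j=0: u_0=23/150 ∈ [0, 8/23) → index 0
j=1: u_1=53/150 ∈ [8/23, 12/23) → index 1
j=2: u_2=83/150 ∈ [12/23, 21/23) → index 3
j=3: u_3=113/150 ∈ [12/23, 21/23) → index 3
j=4: u_4=143/150 ∈ [21/23, 1) → index 4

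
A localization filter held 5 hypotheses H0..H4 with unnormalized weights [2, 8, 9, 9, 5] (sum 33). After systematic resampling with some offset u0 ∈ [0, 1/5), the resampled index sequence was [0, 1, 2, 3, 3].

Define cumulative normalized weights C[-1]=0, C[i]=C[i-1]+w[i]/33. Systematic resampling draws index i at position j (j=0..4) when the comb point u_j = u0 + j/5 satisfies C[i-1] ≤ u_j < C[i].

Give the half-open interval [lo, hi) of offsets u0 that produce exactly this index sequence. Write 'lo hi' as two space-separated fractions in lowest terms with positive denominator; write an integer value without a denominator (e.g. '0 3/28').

0 8/165

C = [2/33, 10/33, 19/33, 28/33, 1]
j=0 picked index 0: u0 ∈ [0, 2/33)
j=1 picked index 1: u0 ∈ [-23/165, 17/165)
j=2 picked index 2: u0 ∈ [-16/165, 29/165)
j=3 picked index 3: u0 ∈ [-4/165, 41/165)
j=4 picked index 3: u0 ∈ [-37/165, 8/165)
intersection: [0, 8/165)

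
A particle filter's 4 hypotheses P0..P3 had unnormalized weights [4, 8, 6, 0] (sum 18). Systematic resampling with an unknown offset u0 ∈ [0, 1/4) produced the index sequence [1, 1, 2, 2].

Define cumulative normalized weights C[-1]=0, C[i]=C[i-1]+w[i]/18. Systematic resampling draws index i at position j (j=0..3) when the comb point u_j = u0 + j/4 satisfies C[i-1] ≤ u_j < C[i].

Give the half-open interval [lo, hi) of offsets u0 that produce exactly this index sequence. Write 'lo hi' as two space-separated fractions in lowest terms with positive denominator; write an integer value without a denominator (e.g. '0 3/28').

C = [2/9, 2/3, 1, 1]
j=0 picked index 1: u0 ∈ [2/9, 2/3)
j=1 picked index 1: u0 ∈ [-1/36, 5/12)
j=2 picked index 2: u0 ∈ [1/6, 1/2)
j=3 picked index 2: u0 ∈ [-1/12, 1/4)
intersection: [2/9, 1/4)

2/9 1/4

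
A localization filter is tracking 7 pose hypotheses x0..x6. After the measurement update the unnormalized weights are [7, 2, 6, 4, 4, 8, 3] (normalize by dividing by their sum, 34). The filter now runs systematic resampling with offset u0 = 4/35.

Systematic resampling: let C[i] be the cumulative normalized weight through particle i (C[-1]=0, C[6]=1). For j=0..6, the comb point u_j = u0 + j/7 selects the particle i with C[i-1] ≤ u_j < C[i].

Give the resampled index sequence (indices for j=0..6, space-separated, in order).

0 1 2 3 5 5 6

C = [7/34, 9/34, 15/34, 19/34, 23/34, 31/34, 1]
j=0: u_0=4/35 ∈ [0, 7/34) → index 0
j=1: u_1=9/35 ∈ [7/34, 9/34) → index 1
j=2: u_2=2/5 ∈ [9/34, 15/34) → index 2
j=3: u_3=19/35 ∈ [15/34, 19/34) → index 3
j=4: u_4=24/35 ∈ [23/34, 31/34) → index 5
j=5: u_5=29/35 ∈ [23/34, 31/34) → index 5
j=6: u_6=34/35 ∈ [31/34, 1) → index 6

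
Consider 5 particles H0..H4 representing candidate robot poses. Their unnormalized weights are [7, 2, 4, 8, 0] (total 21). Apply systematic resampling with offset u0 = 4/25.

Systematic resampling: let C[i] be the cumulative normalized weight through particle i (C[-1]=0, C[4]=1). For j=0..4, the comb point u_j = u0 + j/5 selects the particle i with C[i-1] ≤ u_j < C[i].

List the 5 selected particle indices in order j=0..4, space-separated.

C = [1/3, 3/7, 13/21, 1, 1]
j=0: u_0=4/25 ∈ [0, 1/3) → index 0
j=1: u_1=9/25 ∈ [1/3, 3/7) → index 1
j=2: u_2=14/25 ∈ [3/7, 13/21) → index 2
j=3: u_3=19/25 ∈ [13/21, 1) → index 3
j=4: u_4=24/25 ∈ [13/21, 1) → index 3

0 1 2 3 3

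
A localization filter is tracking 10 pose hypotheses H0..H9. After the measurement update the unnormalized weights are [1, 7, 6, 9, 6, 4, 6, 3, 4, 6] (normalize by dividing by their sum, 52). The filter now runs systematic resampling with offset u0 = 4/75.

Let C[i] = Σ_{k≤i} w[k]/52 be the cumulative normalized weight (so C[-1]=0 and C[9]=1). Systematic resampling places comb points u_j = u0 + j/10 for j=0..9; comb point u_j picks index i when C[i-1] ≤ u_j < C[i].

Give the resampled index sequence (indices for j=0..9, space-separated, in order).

1 1 2 3 4 4 6 7 8 9

C = [1/52, 2/13, 7/26, 23/52, 29/52, 33/52, 3/4, 21/26, 23/26, 1]
j=0: u_0=4/75 ∈ [1/52, 2/13) → index 1
j=1: u_1=23/150 ∈ [1/52, 2/13) → index 1
j=2: u_2=19/75 ∈ [2/13, 7/26) → index 2
j=3: u_3=53/150 ∈ [7/26, 23/52) → index 3
j=4: u_4=34/75 ∈ [23/52, 29/52) → index 4
j=5: u_5=83/150 ∈ [23/52, 29/52) → index 4
j=6: u_6=49/75 ∈ [33/52, 3/4) → index 6
j=7: u_7=113/150 ∈ [3/4, 21/26) → index 7
j=8: u_8=64/75 ∈ [21/26, 23/26) → index 8
j=9: u_9=143/150 ∈ [23/26, 1) → index 9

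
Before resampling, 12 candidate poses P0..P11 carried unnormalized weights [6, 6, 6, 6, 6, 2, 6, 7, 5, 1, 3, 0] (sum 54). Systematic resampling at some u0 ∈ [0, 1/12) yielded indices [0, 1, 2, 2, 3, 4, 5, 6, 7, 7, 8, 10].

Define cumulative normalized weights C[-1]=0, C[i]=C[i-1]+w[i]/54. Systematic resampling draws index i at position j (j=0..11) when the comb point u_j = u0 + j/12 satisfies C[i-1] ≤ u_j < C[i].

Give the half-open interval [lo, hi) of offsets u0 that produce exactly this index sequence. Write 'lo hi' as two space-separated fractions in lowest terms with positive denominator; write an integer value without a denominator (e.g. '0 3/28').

1/18 1/12

C = [1/9, 2/9, 1/3, 4/9, 5/9, 16/27, 19/27, 5/6, 25/27, 17/18, 1, 1]
j=0 picked index 0: u0 ∈ [0, 1/9)
j=1 picked index 1: u0 ∈ [1/36, 5/36)
j=2 picked index 2: u0 ∈ [1/18, 1/6)
j=3 picked index 2: u0 ∈ [-1/36, 1/12)
j=4 picked index 3: u0 ∈ [0, 1/9)
j=5 picked index 4: u0 ∈ [1/36, 5/36)
j=6 picked index 5: u0 ∈ [1/18, 5/54)
j=7 picked index 6: u0 ∈ [1/108, 13/108)
j=8 picked index 7: u0 ∈ [1/27, 1/6)
j=9 picked index 7: u0 ∈ [-5/108, 1/12)
j=10 picked index 8: u0 ∈ [0, 5/54)
j=11 picked index 10: u0 ∈ [1/36, 1/12)
intersection: [1/18, 1/12)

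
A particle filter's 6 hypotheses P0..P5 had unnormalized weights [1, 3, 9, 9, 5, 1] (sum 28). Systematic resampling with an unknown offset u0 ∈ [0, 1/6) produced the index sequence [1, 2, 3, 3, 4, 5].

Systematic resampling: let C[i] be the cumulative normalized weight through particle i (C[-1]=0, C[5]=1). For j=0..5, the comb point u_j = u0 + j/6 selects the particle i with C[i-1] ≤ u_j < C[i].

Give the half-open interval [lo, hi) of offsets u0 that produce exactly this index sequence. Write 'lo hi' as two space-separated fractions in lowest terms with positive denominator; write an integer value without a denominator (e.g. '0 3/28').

11/84 1/7

C = [1/28, 1/7, 13/28, 11/14, 27/28, 1]
j=0 picked index 1: u0 ∈ [1/28, 1/7)
j=1 picked index 2: u0 ∈ [-1/42, 25/84)
j=2 picked index 3: u0 ∈ [11/84, 19/42)
j=3 picked index 3: u0 ∈ [-1/28, 2/7)
j=4 picked index 4: u0 ∈ [5/42, 25/84)
j=5 picked index 5: u0 ∈ [11/84, 1/6)
intersection: [11/84, 1/7)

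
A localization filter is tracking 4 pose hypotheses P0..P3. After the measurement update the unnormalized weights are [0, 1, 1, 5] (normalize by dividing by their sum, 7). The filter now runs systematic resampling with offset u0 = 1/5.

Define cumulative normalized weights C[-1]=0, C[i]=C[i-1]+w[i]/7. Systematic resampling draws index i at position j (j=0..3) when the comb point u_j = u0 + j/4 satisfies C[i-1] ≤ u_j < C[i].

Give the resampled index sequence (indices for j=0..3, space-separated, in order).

C = [0, 1/7, 2/7, 1]
j=0: u_0=1/5 ∈ [1/7, 2/7) → index 2
j=1: u_1=9/20 ∈ [2/7, 1) → index 3
j=2: u_2=7/10 ∈ [2/7, 1) → index 3
j=3: u_3=19/20 ∈ [2/7, 1) → index 3

2 3 3 3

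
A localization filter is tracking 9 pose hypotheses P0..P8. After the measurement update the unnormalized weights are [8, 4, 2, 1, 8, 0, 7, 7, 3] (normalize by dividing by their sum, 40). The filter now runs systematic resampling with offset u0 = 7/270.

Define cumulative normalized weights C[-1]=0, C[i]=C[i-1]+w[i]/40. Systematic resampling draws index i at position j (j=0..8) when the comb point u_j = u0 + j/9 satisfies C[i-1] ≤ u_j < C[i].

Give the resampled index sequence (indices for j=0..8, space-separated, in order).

C = [1/5, 3/10, 7/20, 3/8, 23/40, 23/40, 3/4, 37/40, 1]
j=0: u_0=7/270 ∈ [0, 1/5) → index 0
j=1: u_1=37/270 ∈ [0, 1/5) → index 0
j=2: u_2=67/270 ∈ [1/5, 3/10) → index 1
j=3: u_3=97/270 ∈ [7/20, 3/8) → index 3
j=4: u_4=127/270 ∈ [3/8, 23/40) → index 4
j=5: u_5=157/270 ∈ [23/40, 3/4) → index 6
j=6: u_6=187/270 ∈ [23/40, 3/4) → index 6
j=7: u_7=217/270 ∈ [3/4, 37/40) → index 7
j=8: u_8=247/270 ∈ [3/4, 37/40) → index 7

0 0 1 3 4 6 6 7 7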